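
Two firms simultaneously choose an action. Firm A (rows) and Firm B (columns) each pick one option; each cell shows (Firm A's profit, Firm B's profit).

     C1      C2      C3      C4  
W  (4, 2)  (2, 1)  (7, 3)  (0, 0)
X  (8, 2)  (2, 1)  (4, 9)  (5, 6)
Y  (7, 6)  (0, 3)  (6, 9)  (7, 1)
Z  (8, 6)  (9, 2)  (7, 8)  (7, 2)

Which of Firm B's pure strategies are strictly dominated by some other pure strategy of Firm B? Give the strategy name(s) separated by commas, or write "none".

C1: dominated, since C3 does at least as well everywhere (W: 3>2, X: 9>2, Y: 9>6, Z: 8>6).
C2 is strictly dominated by C1 (W: 2>1, X: 2>1, Y: 6>3, Z: 6>2).
C3 is not dominated — it holds its own against C1 at W (3>2); C2 at W (3>1); C4 at W (3>0).
C4: dominated, since C3 does at least as well everywhere (W: 3>0, X: 9>6, Y: 9>1, Z: 8>2).

C1, C2, C4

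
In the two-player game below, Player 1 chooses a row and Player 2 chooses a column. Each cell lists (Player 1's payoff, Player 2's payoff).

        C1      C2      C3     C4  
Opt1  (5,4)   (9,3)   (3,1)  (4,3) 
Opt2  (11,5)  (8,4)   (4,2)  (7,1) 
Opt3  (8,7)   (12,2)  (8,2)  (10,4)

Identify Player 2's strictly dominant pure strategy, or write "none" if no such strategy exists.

C1 vs C2: Opt1: 4>3, Opt2: 5>4, Opt3: 7>2.
C1 vs C3: Opt1: 4>1, Opt2: 5>2, Opt3: 7>2.
C1 vs C4: Opt1: 4>3, Opt2: 5>1, Opt3: 7>4.
C1 strictly beats every other strategy against every opponent action, so it is strictly dominant.

C1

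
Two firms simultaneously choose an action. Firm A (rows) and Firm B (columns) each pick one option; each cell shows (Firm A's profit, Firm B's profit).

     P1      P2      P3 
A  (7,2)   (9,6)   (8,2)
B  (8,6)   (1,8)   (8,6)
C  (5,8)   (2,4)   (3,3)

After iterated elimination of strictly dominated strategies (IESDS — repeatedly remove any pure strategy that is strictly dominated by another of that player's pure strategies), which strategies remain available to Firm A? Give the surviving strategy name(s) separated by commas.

A

Row C is eliminated: A beats it against every remaining column (P1: 7>5, P2: 9>2, P3: 8>3).
Column P1 is eliminated: P2 beats it against every remaining row (A: 6>2, B: 8>6).
For Firm B, P2 strictly dominates P3 on the remaining rows (A: 6>2, B: 8>6); eliminate P3.
Row B is eliminated: A beats it against every remaining column (P2: 9>1).
Among the remaining strategies, none is strictly dominated by another pure strategy of the same player, so the elimination stops.
Surviving strategies — Firm A: {A}; Firm B: {P2}.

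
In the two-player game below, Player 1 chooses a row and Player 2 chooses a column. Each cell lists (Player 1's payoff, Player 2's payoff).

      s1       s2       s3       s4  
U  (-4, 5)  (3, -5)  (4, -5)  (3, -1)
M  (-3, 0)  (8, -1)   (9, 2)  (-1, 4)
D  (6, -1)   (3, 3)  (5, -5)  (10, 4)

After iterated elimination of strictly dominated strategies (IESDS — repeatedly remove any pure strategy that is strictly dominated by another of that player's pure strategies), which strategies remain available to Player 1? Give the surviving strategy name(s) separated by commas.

Player 2's strategy s2 is strictly dominated by s4 (U: -1>-5, M: 4>-1, D: 4>3) and is removed.
For Player 1, D strictly dominates U on the remaining columns (s1: 6>-4, s3: 5>4, s4: 10>3); eliminate U.
Column s1 is eliminated: s4 beats it against every remaining row (M: 4>0, D: 4>-1).
Player 2's strategy s3 is strictly dominated by s4 (M: 4>2, D: 4>-5) and is removed.
For Player 1, D strictly dominates M on the remaining columns (s4: 10>-1); eliminate M.
Among the remaining strategies, none is strictly dominated by another pure strategy of the same player, so the elimination stops.
Surviving strategies — Player 1: {D}; Player 2: {s4}.

D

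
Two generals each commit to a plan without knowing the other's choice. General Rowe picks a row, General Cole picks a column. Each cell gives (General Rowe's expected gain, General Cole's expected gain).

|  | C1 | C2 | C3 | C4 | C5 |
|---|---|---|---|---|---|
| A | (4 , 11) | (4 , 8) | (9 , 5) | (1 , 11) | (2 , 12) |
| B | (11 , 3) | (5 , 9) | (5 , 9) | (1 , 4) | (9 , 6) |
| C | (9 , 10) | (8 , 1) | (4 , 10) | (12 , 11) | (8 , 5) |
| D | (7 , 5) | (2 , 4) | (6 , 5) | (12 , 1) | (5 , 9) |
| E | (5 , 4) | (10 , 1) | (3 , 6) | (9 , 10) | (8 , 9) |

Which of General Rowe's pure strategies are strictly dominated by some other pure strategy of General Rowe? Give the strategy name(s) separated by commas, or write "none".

none

A is not dominated — it holds its own against B at C3 (9>5); C at C3 (9>4); D at C2 (4>2); E at C3 (9>3).
B is not dominated — it holds its own against A at C1 (11>4); C at C1 (11>9); D at C1 (11>7); E at C1 (11>5).
C is not dominated — it holds its own against A at C1 (9>4); B at C2 (8>5); D at C1 (9>7); E at C1 (9>5).
D: no other strategy beats it everywhere (A at C1 (7>4); B at C3 (6>5); C at C3 (6>4); E at C1 (7>5)).
E: no other strategy beats it everywhere (A at C1 (5>4); B at C2 (10>5); C at C2 (10>8); D at C2 (10>2)).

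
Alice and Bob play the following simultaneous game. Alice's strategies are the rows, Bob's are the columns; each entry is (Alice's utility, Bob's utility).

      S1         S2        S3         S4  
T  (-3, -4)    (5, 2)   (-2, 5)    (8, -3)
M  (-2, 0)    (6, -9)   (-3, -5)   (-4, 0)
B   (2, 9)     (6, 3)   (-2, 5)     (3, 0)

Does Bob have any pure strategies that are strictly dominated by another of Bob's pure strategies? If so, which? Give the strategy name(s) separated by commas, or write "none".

Nothing dominates S1: S2 at M (0>-9); S3 at M (0>-5); S4 at M (0=0).
S2: dominated, since S3 does at least as well everywhere (T: 5>2, M: -5>-9, B: 5>3).
S3 is not dominated — it holds its own against S1 at T (5>-4); S2 at T (5>2); S4 at T (5>-3).
S4 is not dominated — it holds its own against S1 at T (-3>-4); S2 at M (0>-9); S3 at M (0>-5).

S2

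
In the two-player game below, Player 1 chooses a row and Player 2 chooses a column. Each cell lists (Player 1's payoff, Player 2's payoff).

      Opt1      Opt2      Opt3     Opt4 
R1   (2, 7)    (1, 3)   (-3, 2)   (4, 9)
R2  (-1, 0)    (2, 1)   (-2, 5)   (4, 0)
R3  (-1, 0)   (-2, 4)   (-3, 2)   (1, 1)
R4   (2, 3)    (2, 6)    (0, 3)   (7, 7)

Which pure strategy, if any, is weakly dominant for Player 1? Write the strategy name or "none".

R4

R4 vs R1: Opt1: 2=2, Opt2: 2>1, Opt3: 0>-3, Opt4: 7>4.
R4 vs R2: Opt1: 2>-1, Opt2: 2=2, Opt3: 0>-2, Opt4: 7>4.
R4 vs R3: Opt1: 2>-1, Opt2: 2>-2, Opt3: 0>-3, Opt4: 7>1.
R4 is at least as good as every other strategy against every opponent action, so it is weakly dominant.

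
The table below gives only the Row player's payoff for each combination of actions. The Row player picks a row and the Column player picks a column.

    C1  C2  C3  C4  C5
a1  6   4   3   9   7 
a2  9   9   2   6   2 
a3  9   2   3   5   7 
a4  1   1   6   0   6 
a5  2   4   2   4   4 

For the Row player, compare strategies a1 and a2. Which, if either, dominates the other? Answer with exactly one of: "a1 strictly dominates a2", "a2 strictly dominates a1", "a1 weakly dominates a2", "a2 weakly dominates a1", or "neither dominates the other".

a1's payoffs vs a2's, by the Column player's action — C1: 6<9, C2: 4<9, C3: 3>2, C4: 9>6, C5: 7>2.
a1 does better at C3, C4, C5 but worse at C1, C2; neither strategy dominates the other.

neither dominates the other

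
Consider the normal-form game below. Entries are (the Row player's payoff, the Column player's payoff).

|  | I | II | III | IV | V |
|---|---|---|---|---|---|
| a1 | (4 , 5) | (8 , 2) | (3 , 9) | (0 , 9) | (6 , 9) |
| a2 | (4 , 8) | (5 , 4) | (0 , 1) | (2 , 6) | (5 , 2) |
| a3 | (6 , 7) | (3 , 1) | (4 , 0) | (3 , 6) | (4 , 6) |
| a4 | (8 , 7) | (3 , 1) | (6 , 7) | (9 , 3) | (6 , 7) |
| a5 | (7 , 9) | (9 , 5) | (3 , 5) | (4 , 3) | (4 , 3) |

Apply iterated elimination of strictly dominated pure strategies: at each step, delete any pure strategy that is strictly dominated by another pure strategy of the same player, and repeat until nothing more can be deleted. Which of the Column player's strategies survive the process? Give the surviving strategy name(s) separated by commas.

Column II is eliminated: I beats it against every remaining row (a1: 5>2, a2: 8>4, a3: 7>1, a4: 7>1, a5: 9>5).
The Row player's strategy a2 is strictly dominated by a4 (I: 8>4, III: 6>0, IV: 9>2, V: 6>5) and is removed.
The Row player's strategy a3 is strictly dominated by a4 (I: 8>6, III: 6>4, IV: 9>3, V: 6>4) and is removed.
For the Row player, a4 strictly dominates a5 on the remaining columns (I: 8>7, III: 6>3, IV: 9>4, V: 6>4); eliminate a5.
Among the remaining strategies, none is strictly dominated by another pure strategy of the same player, so the elimination stops.
Surviving strategies — the Row player: {a1, a4}; the Column player: {I, III, IV, V}.

I, III, IV, V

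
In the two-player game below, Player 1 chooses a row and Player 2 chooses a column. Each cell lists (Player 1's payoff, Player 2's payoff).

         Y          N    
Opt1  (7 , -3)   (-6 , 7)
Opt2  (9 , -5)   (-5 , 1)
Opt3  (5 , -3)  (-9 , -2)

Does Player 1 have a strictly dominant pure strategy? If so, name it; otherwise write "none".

Opt2

Opt2 vs Opt1: Y: 9>7, N: -5>-6.
Opt2 vs Opt3: Y: 9>5, N: -5>-9.
Opt2 strictly beats every other strategy against every opponent action, so it is strictly dominant.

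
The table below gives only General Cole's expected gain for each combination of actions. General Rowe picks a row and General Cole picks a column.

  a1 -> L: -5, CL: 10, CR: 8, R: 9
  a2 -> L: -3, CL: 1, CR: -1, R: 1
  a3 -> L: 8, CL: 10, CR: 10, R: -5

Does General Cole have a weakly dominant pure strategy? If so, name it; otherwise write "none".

CL vs L: a1: 10>-5, a2: 1>-3, a3: 10>8.
CL vs CR: a1: 10>8, a2: 1>-1, a3: 10=10.
CL vs R: a1: 10>9, a2: 1=1, a3: 10>-5.
CL is at least as good as every other strategy against every opponent action, so it is weakly dominant.

CL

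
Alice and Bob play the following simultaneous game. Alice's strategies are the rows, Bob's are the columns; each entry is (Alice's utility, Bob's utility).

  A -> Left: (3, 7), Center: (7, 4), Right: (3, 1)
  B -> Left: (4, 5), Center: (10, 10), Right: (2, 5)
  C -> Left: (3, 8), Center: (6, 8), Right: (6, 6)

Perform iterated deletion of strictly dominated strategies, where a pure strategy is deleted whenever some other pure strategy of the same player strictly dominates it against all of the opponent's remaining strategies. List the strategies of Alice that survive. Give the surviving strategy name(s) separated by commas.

Column Right is eliminated: Center beats it against every remaining row (A: 4>1, B: 10>5, C: 8>6).
For Alice, B strictly dominates A on the remaining columns (Left: 4>3, Center: 10>7); eliminate A.
Row C is eliminated: B beats it against every remaining column (Left: 4>3, Center: 10>6).
Bob's strategy Left is strictly dominated by Center (B: 10>5) and is removed.
Among the remaining strategies, none is strictly dominated by another pure strategy of the same player, so the elimination stops.
Surviving strategies — Alice: {B}; Bob: {Center}.

B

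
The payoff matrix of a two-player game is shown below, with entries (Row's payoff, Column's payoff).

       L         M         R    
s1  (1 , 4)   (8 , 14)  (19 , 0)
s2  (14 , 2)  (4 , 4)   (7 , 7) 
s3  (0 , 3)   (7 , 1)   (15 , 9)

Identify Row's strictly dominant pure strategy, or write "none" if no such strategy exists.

none

s1 fails to dominate s2 at L (1<14).
s2 fails to dominate s1 at M (4<8).
s3 fails to dominate s1 at L (0<1).
No single strategy dominates all the others.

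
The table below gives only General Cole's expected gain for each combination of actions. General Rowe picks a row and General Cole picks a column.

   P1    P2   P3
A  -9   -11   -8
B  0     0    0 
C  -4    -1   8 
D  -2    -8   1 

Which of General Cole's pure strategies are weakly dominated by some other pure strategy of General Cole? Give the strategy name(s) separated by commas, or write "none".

P1, P2

P1 is weakly dominated by P3 (A: -8>-9, B: 0=0, C: 8>-4, D: 1>-2).
P2 is weakly dominated by P3 (A: -8>-11, B: 0=0, C: 8>-1, D: 1>-8).
Nothing dominates P3: P1 at A (-8>-9); P2 at A (-8>-11).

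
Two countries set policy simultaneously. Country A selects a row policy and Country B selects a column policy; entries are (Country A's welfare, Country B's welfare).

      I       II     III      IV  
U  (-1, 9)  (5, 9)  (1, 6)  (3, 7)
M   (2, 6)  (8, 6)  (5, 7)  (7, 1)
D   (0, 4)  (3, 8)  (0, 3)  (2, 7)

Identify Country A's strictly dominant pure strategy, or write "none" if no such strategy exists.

M

M vs U: I: 2>-1, II: 8>5, III: 5>1, IV: 7>3.
M vs D: I: 2>0, II: 8>3, III: 5>0, IV: 7>2.
M strictly beats every other strategy against every opponent action, so it is strictly dominant.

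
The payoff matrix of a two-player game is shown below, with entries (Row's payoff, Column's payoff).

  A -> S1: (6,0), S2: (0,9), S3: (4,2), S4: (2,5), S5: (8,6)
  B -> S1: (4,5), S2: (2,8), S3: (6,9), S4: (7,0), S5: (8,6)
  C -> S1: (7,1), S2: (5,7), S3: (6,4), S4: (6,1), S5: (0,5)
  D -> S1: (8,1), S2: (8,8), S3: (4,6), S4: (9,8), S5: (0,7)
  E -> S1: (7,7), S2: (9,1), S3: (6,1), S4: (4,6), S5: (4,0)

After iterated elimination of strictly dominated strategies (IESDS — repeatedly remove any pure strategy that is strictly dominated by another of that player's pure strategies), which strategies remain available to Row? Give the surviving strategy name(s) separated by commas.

For Column, S2 strictly dominates S5 on the remaining rows (A: 9>6, B: 8>6, C: 7>5, D: 8>7, E: 1>0); eliminate S5.
For Row, C strictly dominates A on the remaining columns (S1: 7>6, S2: 5>0, S3: 6>4, S4: 6>2); eliminate A.
Among the remaining strategies, none is strictly dominated by another pure strategy of the same player, so the elimination stops.
Surviving strategies — Row: {B, C, D, E}; Column: {S1, S2, S3, S4}.

B, C, D, E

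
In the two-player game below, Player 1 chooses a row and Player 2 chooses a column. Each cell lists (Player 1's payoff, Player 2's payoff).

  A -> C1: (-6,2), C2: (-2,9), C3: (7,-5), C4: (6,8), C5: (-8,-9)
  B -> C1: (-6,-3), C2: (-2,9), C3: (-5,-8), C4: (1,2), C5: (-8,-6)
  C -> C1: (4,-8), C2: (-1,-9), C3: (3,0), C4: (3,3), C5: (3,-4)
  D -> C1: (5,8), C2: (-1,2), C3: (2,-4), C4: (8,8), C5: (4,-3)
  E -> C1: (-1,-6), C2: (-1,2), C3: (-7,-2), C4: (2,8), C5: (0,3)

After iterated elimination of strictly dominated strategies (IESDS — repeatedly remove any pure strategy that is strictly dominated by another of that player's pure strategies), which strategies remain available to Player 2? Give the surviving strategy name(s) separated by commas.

C1, C4

Row B is eliminated: C beats it against every remaining column (C1: 4>-6, C2: -1>-2, C3: 3>-5, C4: 3>1, C5: 3>-8).
Player 2's strategy C3 is strictly dominated by C4 (A: 8>-5, C: 3>0, D: 8>-4, E: 8>-2) and is removed.
Row A is eliminated: D beats it against every remaining column (C1: 5>-6, C2: -1>-2, C4: 8>6, C5: 4>-8).
Column C2 is eliminated: C4 beats it against every remaining row (C: 3>-9, D: 8>2, E: 8>2).
For Player 1, D strictly dominates C on the remaining columns (C1: 5>4, C4: 8>3, C5: 4>3); eliminate C.
Player 1's strategy E is strictly dominated by D (C1: 5>-1, C4: 8>2, C5: 4>0) and is removed.
Column C5 is eliminated: C1 beats it against every remaining row (D: 8>-3).
Among the remaining strategies, none is strictly dominated by another pure strategy of the same player, so the elimination stops.
Surviving strategies — Player 1: {D}; Player 2: {C1, C4}.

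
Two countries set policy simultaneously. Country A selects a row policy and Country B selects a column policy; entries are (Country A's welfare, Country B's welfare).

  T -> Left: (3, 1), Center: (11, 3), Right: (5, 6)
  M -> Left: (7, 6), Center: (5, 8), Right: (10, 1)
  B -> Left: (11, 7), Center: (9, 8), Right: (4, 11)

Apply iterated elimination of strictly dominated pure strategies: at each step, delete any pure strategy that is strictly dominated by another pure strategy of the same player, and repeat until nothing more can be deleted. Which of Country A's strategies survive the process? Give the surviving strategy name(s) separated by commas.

Country B's strategy Left is strictly dominated by Center (T: 3>1, M: 8>6, B: 8>7) and is removed.
For Country A, T strictly dominates B on the remaining columns (Center: 11>9, Right: 5>4); eliminate B.
Among the remaining strategies, none is strictly dominated by another pure strategy of the same player, so the elimination stops.
Surviving strategies — Country A: {T, M}; Country B: {Center, Right}.

T, M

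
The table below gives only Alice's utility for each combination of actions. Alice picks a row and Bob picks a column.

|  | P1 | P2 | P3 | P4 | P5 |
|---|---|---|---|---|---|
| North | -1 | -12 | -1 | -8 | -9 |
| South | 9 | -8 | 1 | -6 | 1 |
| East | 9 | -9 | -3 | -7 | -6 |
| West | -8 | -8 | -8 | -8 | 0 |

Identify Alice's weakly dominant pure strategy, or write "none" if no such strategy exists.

South vs North: P1: 9>-1, P2: -8>-12, P3: 1>-1, P4: -6>-8, P5: 1>-9.
South vs East: P1: 9=9, P2: -8>-9, P3: 1>-3, P4: -6>-7, P5: 1>-6.
South vs West: P1: 9>-8, P2: -8=-8, P3: 1>-8, P4: -6>-8, P5: 1>0.
South is at least as good as every other strategy against every opponent action, so it is weakly dominant.

South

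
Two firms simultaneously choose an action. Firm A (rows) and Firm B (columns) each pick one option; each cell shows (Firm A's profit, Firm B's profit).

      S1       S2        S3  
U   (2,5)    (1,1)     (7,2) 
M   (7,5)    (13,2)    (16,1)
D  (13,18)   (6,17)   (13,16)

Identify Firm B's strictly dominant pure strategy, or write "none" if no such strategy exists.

S1 vs S2: U: 5>1, M: 5>2, D: 18>17.
S1 vs S3: U: 5>2, M: 5>1, D: 18>16.
S1 strictly beats every other strategy against every opponent action, so it is strictly dominant.

S1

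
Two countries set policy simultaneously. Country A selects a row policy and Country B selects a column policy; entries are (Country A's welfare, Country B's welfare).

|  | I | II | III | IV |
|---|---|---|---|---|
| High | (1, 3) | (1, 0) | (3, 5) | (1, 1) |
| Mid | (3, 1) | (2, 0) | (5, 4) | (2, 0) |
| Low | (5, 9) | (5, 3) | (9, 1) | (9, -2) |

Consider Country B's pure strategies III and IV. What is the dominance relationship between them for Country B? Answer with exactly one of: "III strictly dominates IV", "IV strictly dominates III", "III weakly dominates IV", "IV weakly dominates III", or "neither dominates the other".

Compare III to IV across each choice by Country A: High: 5>1, Mid: 4>0, Low: 1>-2.
III gives a strictly higher payoff against each choice by Country A, so III strictly dominates IV.

III strictly dominates IV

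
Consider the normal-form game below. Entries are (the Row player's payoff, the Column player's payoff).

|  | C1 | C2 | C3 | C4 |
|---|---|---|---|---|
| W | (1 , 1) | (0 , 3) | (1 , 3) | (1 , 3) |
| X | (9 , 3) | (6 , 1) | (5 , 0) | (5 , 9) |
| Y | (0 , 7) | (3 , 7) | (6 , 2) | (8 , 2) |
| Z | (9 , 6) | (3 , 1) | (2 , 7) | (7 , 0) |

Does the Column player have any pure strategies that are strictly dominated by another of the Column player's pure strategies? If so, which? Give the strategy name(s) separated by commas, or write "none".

none

Nothing dominates C1: C2 at X (3>1); C3 at X (3>0); C4 at Y (7>2).
C2 is not dominated — it holds its own against C1 at W (3>1); C3 at W (3=3); C4 at W (3=3).
C3 is not dominated — it holds its own against C1 at W (3>1); C2 at W (3=3); C4 at W (3=3).
Nothing dominates C4: C1 at W (3>1); C2 at W (3=3); C3 at W (3=3).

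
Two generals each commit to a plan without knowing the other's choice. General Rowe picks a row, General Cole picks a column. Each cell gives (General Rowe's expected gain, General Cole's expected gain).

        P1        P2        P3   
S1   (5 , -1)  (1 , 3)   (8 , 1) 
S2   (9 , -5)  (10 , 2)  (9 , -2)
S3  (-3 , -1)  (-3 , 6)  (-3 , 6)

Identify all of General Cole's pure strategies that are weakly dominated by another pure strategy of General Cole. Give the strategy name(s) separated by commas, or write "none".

P2 weakly dominates P1 — S1: 3>-1, S2: 2>-5, S3: 6>-1.
Nothing dominates P2: P1 at S1 (3>-1); P3 at S1 (3>1).
P3 is weakly dominated by P2 (S1: 3>1, S2: 2>-2, S3: 6=6).

P1, P3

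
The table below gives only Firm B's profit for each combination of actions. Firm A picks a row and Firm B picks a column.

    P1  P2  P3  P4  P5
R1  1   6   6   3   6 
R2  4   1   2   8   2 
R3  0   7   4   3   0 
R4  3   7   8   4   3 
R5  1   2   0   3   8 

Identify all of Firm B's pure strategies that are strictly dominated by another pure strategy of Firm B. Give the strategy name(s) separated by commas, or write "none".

P1: dominated, since P4 does at least as well everywhere (R1: 3>1, R2: 8>4, R3: 3>0, R4: 4>3, R5: 3>1).
P2 is not dominated — it holds its own against P1 at R1 (6>1); P3 at R1 (6=6); P4 at R1 (6>3); P5 at R1 (6=6).
Nothing dominates P3: P1 at R1 (6>1); P2 at R1 (6=6); P4 at R1 (6>3); P5 at R1 (6=6).
Nothing dominates P4: P1 at R1 (3>1); P2 at R2 (8>1); P3 at R2 (8>2); P5 at R2 (8>2).
P5: no other strategy beats it everywhere (P1 at R1 (6>1); P2 at R1 (6=6); P3 at R1 (6=6); P4 at R1 (6>3)).

P1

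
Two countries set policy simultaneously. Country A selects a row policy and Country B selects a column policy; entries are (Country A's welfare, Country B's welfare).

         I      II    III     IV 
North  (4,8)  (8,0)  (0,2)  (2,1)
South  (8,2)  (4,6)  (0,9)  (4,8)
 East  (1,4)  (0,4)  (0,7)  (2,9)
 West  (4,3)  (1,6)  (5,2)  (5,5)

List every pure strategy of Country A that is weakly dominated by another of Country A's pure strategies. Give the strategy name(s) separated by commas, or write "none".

North: no other strategy beats it everywhere (South at II (8>4); East at I (4>1); West at II (8>1)).
South is not dominated — it holds its own against North at I (8>4); East at I (8>1); West at I (8>4).
North weakly dominates East — I: 4>1, II: 8>0, III: 0=0, IV: 2=2.
West is not dominated — it holds its own against North at III (5>0); South at III (5>0); East at I (4>1).

East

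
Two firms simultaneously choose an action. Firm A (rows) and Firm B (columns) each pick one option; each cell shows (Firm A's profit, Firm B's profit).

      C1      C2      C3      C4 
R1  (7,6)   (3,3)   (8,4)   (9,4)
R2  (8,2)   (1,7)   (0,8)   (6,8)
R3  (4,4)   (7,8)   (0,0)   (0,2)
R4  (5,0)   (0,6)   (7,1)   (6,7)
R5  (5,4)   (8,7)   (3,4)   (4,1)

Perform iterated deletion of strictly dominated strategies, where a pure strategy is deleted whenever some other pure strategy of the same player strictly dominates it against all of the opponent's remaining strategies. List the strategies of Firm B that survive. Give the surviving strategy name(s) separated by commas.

Row R3 is eliminated: R5 beats it against every remaining column (C1: 5>4, C2: 8>7, C3: 3>0, C4: 4>0).
Row R4 is eliminated: R1 beats it against every remaining column (C1: 7>5, C2: 3>0, C3: 8>7, C4: 9>6).
Among the remaining strategies, none is strictly dominated by another pure strategy of the same player, so the elimination stops.
Surviving strategies — Firm A: {R1, R2, R5}; Firm B: {C1, C2, C3, C4}.

C1, C2, C3, C4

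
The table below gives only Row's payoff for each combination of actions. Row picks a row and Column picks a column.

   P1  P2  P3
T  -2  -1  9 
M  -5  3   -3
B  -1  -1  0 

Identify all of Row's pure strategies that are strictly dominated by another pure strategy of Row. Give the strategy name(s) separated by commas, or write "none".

T: no other strategy beats it everywhere (M at P1 (-2>-5); B at P2 (-1=-1)).
M: no other strategy beats it everywhere (T at P2 (3>-1); B at P2 (3>-1)).
B is not dominated — it holds its own against T at P1 (-1>-2); M at P1 (-1>-5).

none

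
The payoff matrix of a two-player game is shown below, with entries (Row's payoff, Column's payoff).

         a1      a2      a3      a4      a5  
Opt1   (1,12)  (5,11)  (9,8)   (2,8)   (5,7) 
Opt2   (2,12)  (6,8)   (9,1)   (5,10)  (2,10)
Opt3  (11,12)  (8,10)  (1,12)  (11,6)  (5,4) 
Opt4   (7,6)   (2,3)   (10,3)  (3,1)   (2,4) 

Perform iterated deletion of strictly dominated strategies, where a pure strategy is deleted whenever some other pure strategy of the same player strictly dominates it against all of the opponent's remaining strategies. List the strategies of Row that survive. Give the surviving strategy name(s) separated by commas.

Opt3, Opt4

Column a2 is eliminated: a1 beats it against every remaining row (Opt1: 12>11, Opt2: 12>8, Opt3: 12>10, Opt4: 6>3).
For Column, a1 strictly dominates a4 on the remaining rows (Opt1: 12>8, Opt2: 12>10, Opt3: 12>6, Opt4: 6>1); eliminate a4.
For Column, a1 strictly dominates a5 on the remaining rows (Opt1: 12>7, Opt2: 12>10, Opt3: 12>4, Opt4: 6>4); eliminate a5.
Row's strategy Opt1 is strictly dominated by Opt4 (a1: 7>1, a3: 10>9) and is removed.
For Row, Opt4 strictly dominates Opt2 on the remaining columns (a1: 7>2, a3: 10>9); eliminate Opt2.
Among the remaining strategies, none is strictly dominated by another pure strategy of the same player, so the elimination stops.
Surviving strategies — Row: {Opt3, Opt4}; Column: {a1, a3}.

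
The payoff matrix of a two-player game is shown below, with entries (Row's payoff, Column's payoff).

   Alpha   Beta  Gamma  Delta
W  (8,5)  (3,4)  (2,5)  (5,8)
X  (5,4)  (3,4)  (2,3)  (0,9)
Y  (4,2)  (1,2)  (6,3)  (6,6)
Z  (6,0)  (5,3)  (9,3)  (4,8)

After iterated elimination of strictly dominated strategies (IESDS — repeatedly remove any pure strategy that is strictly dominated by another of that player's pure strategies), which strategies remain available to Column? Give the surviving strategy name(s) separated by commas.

Row's strategy X is strictly dominated by Z (Alpha: 6>5, Beta: 5>3, Gamma: 9>2, Delta: 4>0) and is removed.
For Column, Delta strictly dominates Alpha on the remaining rows (W: 8>5, Y: 6>2, Z: 8>0); eliminate Alpha.
Column's strategy Beta is strictly dominated by Delta (W: 8>4, Y: 6>2, Z: 8>3) and is removed.
Row W is eliminated: Y beats it against every remaining column (Gamma: 6>2, Delta: 6>5).
For Column, Delta strictly dominates Gamma on the remaining rows (Y: 6>3, Z: 8>3); eliminate Gamma.
Row's strategy Z is strictly dominated by Y (Delta: 6>4) and is removed.
Among the remaining strategies, none is strictly dominated by another pure strategy of the same player, so the elimination stops.
Surviving strategies — Row: {Y}; Column: {Delta}.

Delta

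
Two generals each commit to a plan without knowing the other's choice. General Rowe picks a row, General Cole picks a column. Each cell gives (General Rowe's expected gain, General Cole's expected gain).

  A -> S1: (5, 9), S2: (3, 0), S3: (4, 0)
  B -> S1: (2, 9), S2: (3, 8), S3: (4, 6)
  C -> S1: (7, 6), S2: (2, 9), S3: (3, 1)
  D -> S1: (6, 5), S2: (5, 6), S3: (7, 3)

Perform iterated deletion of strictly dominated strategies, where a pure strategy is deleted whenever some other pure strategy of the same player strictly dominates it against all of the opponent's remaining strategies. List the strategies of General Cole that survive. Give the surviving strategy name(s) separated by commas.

Row A is eliminated: D beats it against every remaining column (S1: 6>5, S2: 5>3, S3: 7>4).
Row B is eliminated: D beats it against every remaining column (S1: 6>2, S2: 5>3, S3: 7>4).
For General Cole, S2 strictly dominates S1 on the remaining rows (C: 9>6, D: 6>5); eliminate S1.
For General Rowe, D strictly dominates C on the remaining columns (S2: 5>2, S3: 7>3); eliminate C.
Column S3 is eliminated: S2 beats it against every remaining row (D: 6>3).
Among the remaining strategies, none is strictly dominated by another pure strategy of the same player, so the elimination stops.
Surviving strategies — General Rowe: {D}; General Cole: {S2}.

S2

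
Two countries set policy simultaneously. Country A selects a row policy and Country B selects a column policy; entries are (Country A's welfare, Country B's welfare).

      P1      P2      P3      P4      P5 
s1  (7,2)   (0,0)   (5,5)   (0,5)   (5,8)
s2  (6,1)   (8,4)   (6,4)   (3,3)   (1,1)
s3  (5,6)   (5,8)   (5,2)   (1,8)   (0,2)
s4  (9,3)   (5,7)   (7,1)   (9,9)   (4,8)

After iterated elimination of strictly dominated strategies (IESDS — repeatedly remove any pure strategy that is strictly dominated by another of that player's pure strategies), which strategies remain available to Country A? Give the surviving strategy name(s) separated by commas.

For Country A, s2 strictly dominates s3 on the remaining columns (P1: 6>5, P2: 8>5, P3: 6>5, P4: 3>1, P5: 1>0); eliminate s3.
Column P1 is eliminated: P4 beats it against every remaining row (s1: 5>2, s2: 3>1, s4: 9>3).
Among the remaining strategies, none is strictly dominated by another pure strategy of the same player, so the elimination stops.
Surviving strategies — Country A: {s1, s2, s4}; Country B: {P2, P3, P4, P5}.

s1, s2, s4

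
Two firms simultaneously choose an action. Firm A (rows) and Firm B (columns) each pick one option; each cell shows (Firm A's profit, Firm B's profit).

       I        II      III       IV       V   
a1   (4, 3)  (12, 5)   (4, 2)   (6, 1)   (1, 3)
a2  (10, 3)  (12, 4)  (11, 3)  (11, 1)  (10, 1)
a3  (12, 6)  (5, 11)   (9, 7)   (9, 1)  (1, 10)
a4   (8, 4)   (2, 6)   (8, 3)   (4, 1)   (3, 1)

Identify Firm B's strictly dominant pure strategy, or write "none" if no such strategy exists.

II vs I: a1: 5>3, a2: 4>3, a3: 11>6, a4: 6>4.
II vs III: a1: 5>2, a2: 4>3, a3: 11>7, a4: 6>3.
II vs IV: a1: 5>1, a2: 4>1, a3: 11>1, a4: 6>1.
II vs V: a1: 5>3, a2: 4>1, a3: 11>10, a4: 6>1.
II strictly beats every other strategy against every opponent action, so it is strictly dominant.

II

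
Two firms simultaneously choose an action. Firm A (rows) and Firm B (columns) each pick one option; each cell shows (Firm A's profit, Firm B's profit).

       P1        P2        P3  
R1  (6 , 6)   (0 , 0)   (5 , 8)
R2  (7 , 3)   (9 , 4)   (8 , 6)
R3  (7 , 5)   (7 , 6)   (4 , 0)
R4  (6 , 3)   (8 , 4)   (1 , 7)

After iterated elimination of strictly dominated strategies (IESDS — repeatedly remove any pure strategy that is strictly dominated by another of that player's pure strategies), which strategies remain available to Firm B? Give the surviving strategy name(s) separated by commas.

P3

Firm A's strategy R1 is strictly dominated by R2 (P1: 7>6, P2: 9>0, P3: 8>5) and is removed.
Row R4 is eliminated: R2 beats it against every remaining column (P1: 7>6, P2: 9>8, P3: 8>1).
For Firm B, P2 strictly dominates P1 on the remaining rows (R2: 4>3, R3: 6>5); eliminate P1.
Firm A's strategy R3 is strictly dominated by R2 (P2: 9>7, P3: 8>4) and is removed.
Firm B's strategy P2 is strictly dominated by P3 (R2: 6>4) and is removed.
Among the remaining strategies, none is strictly dominated by another pure strategy of the same player, so the elimination stops.
Surviving strategies — Firm A: {R2}; Firm B: {P3}.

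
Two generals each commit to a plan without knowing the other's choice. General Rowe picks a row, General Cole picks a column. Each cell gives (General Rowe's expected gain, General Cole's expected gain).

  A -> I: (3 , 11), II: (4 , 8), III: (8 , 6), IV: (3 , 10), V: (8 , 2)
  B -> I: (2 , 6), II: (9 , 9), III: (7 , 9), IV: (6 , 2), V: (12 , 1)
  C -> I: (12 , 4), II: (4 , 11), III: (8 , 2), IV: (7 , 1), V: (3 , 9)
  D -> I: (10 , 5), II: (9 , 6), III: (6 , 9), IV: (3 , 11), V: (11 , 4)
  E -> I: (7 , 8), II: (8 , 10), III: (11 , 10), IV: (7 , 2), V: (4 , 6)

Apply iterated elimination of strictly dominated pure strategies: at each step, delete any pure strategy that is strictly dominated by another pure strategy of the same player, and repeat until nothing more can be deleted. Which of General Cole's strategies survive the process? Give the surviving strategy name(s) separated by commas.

Column V is eliminated: II beats it against every remaining row (A: 8>2, B: 9>1, C: 11>9, D: 6>4, E: 10>6).
For General Rowe, E strictly dominates A on the remaining columns (I: 7>3, II: 8>4, III: 11>8, IV: 7>3); eliminate A.
General Cole's strategy I is strictly dominated by II (B: 9>6, C: 11>4, D: 6>5, E: 10>8) and is removed.
Among the remaining strategies, none is strictly dominated by another pure strategy of the same player, so the elimination stops.
Surviving strategies — General Rowe: {B, C, D, E}; General Cole: {II, III, IV}.

II, III, IV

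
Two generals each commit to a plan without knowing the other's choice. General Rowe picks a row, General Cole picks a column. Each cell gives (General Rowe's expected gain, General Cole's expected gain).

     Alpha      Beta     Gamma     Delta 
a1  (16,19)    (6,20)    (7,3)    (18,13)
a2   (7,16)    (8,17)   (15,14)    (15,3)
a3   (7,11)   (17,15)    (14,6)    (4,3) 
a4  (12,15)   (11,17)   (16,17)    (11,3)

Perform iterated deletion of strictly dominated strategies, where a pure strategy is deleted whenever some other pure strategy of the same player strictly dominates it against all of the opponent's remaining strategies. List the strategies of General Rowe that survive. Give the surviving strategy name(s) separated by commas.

a3, a4

General Cole's strategy Alpha is strictly dominated by Beta (a1: 20>19, a2: 17>16, a3: 15>11, a4: 17>15) and is removed.
Column Delta is eliminated: Beta beats it against every remaining row (a1: 20>13, a2: 17>3, a3: 15>3, a4: 17>3).
Row a1 is eliminated: a2 beats it against every remaining column (Beta: 8>6, Gamma: 15>7).
Row a2 is eliminated: a4 beats it against every remaining column (Beta: 11>8, Gamma: 16>15).
Among the remaining strategies, none is strictly dominated by another pure strategy of the same player, so the elimination stops.
Surviving strategies — General Rowe: {a3, a4}; General Cole: {Beta, Gamma}.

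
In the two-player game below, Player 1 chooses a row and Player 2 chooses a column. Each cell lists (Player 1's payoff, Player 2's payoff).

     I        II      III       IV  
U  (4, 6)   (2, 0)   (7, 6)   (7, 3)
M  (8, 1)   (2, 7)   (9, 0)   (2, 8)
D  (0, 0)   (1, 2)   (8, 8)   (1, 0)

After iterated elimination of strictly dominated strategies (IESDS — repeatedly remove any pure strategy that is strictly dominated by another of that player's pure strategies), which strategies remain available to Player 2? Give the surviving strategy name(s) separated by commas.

I, III, IV

For Player 1, M strictly dominates D on the remaining columns (I: 8>0, II: 2>1, III: 9>8, IV: 2>1); eliminate D.
Player 2's strategy II is strictly dominated by IV (U: 3>0, M: 8>7) and is removed.
Among the remaining strategies, none is strictly dominated by another pure strategy of the same player, so the elimination stops.
Surviving strategies — Player 1: {U, M}; Player 2: {I, III, IV}.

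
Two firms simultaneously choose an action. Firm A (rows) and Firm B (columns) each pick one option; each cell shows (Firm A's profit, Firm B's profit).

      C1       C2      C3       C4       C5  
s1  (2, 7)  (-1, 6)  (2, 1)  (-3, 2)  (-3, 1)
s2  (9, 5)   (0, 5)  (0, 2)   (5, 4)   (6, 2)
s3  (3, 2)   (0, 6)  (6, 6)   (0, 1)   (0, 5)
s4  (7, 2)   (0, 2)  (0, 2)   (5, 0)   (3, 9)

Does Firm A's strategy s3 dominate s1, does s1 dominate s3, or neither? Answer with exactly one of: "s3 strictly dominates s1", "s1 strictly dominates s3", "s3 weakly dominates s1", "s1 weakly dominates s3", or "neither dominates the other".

Compare s3 to s1 across each opponent action: C1: 3>2, C2: 0>-1, C3: 6>2, C4: 0>-3, C5: 0>-3.
s3 gives a strictly higher payoff against each opponent action, so s3 strictly dominates s1.

s3 strictly dominates s1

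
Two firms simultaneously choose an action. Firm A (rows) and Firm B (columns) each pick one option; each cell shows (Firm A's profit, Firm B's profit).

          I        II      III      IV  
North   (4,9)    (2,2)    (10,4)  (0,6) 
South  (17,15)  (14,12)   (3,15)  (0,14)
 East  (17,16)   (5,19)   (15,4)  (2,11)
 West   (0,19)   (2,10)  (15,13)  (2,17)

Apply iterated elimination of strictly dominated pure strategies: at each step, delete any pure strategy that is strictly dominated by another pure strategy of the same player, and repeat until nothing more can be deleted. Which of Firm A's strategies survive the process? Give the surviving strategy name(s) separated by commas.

Firm A's strategy North is strictly dominated by East (I: 17>4, II: 5>2, III: 15>10, IV: 2>0) and is removed.
Column IV is eliminated: I beats it against every remaining row (South: 15>14, East: 16>11, West: 19>17).
Among the remaining strategies, none is strictly dominated by another pure strategy of the same player, so the elimination stops.
Surviving strategies — Firm A: {South, East, West}; Firm B: {I, II, III}.

South, East, West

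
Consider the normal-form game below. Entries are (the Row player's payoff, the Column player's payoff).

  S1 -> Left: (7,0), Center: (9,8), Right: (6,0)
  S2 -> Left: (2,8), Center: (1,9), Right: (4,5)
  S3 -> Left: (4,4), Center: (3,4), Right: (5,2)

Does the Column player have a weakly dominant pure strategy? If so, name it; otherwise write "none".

Center vs Left: S1: 8>0, S2: 9>8, S3: 4=4.
Center vs Right: S1: 8>0, S2: 9>5, S3: 4>2.
Center is at least as good as every other strategy against every opponent action, so it is weakly dominant.

Center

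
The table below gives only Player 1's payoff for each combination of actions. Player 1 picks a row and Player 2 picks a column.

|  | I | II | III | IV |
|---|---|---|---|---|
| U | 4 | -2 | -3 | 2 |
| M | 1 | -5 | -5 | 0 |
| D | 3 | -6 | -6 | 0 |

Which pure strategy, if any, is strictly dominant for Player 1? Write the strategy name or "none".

U vs M: I: 4>1, II: -2>-5, III: -3>-5, IV: 2>0.
U vs D: I: 4>3, II: -2>-6, III: -3>-6, IV: 2>0.
U strictly beats every other strategy against every opponent action, so it is strictly dominant.

U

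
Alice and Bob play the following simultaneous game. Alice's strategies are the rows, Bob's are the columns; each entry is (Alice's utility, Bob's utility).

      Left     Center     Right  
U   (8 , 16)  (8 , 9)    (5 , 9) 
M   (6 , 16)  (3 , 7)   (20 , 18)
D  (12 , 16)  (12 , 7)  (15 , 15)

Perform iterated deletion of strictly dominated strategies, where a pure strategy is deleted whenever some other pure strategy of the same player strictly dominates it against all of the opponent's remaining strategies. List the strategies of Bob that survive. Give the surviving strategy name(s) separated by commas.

Left, Right

For Alice, D strictly dominates U on the remaining columns (Left: 12>8, Center: 12>8, Right: 15>5); eliminate U.
For Bob, Left strictly dominates Center on the remaining rows (M: 16>7, D: 16>7); eliminate Center.
Among the remaining strategies, none is strictly dominated by another pure strategy of the same player, so the elimination stops.
Surviving strategies — Alice: {M, D}; Bob: {Left, Right}.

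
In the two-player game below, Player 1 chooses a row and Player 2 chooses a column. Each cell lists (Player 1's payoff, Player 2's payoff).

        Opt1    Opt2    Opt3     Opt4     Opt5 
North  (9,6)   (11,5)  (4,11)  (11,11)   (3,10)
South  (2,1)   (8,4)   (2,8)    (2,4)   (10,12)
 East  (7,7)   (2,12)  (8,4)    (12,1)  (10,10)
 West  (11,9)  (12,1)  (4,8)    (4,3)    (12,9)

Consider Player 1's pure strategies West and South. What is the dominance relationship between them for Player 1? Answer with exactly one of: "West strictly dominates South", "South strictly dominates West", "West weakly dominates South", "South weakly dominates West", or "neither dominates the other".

Compare West to South across each choice by Player 2: Opt1: 11>2, Opt2: 12>8, Opt3: 4>2, Opt4: 4>2, Opt5: 12>10.
West gives a strictly higher payoff against each choice by Player 2, so West strictly dominates South.

West strictly dominates South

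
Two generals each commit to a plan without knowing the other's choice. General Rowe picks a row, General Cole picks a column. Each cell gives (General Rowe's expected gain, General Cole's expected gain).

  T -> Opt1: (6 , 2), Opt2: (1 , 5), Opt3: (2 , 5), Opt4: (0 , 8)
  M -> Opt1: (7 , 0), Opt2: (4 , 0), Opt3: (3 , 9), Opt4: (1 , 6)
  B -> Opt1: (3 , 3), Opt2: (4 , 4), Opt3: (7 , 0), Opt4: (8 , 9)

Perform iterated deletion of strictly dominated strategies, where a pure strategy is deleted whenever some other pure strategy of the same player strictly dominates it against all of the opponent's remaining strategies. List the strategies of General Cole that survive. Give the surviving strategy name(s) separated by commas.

General Rowe's strategy T is strictly dominated by M (Opt1: 7>6, Opt2: 4>1, Opt3: 3>2, Opt4: 1>0) and is removed.
Column Opt1 is eliminated: Opt4 beats it against every remaining row (M: 6>0, B: 9>3).
For General Cole, Opt4 strictly dominates Opt2 on the remaining rows (M: 6>0, B: 9>4); eliminate Opt2.
General Rowe's strategy M is strictly dominated by B (Opt3: 7>3, Opt4: 8>1) and is removed.
Column Opt3 is eliminated: Opt4 beats it against every remaining row (B: 9>0).
Among the remaining strategies, none is strictly dominated by another pure strategy of the same player, so the elimination stops.
Surviving strategies — General Rowe: {B}; General Cole: {Opt4}.

Opt4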